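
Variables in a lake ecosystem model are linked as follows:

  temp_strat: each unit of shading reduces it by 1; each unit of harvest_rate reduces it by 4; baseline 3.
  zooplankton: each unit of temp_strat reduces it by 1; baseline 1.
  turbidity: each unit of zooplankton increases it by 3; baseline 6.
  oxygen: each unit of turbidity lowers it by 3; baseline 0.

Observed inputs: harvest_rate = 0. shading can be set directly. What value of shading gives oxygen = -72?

Substituting into the temp_strat equation gives temp_strat = -shading + 3.
zooplankton becomes shading - 2.
This gives turbidity = 3*shading.
So oxygen = -9*shading.
Solve -9*shading = -72: shading = -72 / -9 = 8.

shading = 8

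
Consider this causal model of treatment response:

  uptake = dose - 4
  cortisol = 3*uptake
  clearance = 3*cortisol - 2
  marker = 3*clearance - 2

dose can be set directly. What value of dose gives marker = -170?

dose = -2

Substituting into the cortisol equation gives cortisol = 3*dose - 12.
Substituting into the clearance equation gives clearance = 9*dose - 38.
This gives marker = 27*dose - 116.
Solve 27*dose - 116 = -170: dose = (-170 + 116) / 27 = -2.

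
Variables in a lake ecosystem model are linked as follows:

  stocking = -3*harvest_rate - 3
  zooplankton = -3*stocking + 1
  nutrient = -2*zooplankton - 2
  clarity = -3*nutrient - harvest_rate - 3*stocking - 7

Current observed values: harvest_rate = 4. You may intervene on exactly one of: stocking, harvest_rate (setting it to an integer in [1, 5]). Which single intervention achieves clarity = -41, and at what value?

set stocking = 2

Intervening on stocking: with other inputs at their observed values, clarity = -21*stocking + 1. Solving for -41 gives stocking = 2, within [1, 5].
Intervening on harvest_rate: clarity = 62*harvest_rate + 68. Reaching -41 requires harvest_rate = -109/62, not an integer.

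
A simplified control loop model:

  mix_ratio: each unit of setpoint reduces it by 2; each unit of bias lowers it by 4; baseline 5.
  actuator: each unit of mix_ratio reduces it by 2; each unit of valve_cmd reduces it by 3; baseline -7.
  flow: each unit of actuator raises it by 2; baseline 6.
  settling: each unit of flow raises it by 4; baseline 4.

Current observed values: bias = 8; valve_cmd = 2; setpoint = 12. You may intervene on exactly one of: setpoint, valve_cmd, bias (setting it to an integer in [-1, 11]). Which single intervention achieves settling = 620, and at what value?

Intervening on setpoint: settling = 32*setpoint + 356. Reaching 620 requires setpoint = 33/4, not an integer.
Intervening on valve_cmd: with other inputs at their observed values, settling = -24*valve_cmd + 788. Solving for 620 gives valve_cmd = 7, within [-1, 11].
Intervening on bias: settling = 64*bias + 228. Reaching 620 requires bias = 49/8, not an integer.

set valve_cmd = 7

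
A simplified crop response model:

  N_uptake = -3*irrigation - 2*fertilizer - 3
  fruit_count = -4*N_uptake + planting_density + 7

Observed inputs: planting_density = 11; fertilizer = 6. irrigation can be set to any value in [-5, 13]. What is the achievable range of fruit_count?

Substituting into the N_uptake equation gives N_uptake = -3*irrigation - 15.
Substituting into the fruit_count equation gives fruit_count = 12*irrigation + 78.
Linear in irrigation, so extremes are at the endpoints: irrigation = -5 gives fruit_count = 18; irrigation = 13 gives fruit_count = 234.

18 to 234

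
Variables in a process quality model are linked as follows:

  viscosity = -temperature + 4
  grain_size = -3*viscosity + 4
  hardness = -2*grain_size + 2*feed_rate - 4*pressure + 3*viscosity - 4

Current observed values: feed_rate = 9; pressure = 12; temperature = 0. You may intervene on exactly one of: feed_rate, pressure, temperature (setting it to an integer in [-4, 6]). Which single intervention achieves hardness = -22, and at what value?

set feed_rate = 1

Intervening on feed_rate: with other inputs at their observed values, hardness = 2*feed_rate - 24. Solving for -22 gives feed_rate = 1, within [-4, 6].
Intervening on pressure: hardness = -4*pressure + 42. Reaching -22 requires pressure = 16, outside [-4, 6].
Intervening on temperature: hardness = -9*temperature - 6. Reaching -22 requires temperature = 16/9, not an integer.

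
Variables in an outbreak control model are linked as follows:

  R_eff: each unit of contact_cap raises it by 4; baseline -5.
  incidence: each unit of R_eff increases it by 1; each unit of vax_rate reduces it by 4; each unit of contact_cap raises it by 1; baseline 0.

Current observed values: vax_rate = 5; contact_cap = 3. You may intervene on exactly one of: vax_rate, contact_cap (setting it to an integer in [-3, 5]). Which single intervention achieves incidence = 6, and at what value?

Intervening on vax_rate: with other inputs at their observed values, incidence = -4*vax_rate + 10. Solving for 6 gives vax_rate = 1, within [-3, 5].
Intervening on contact_cap: incidence = 5*contact_cap - 25. Reaching 6 requires contact_cap = 31/5, not an integer.

set vax_rate = 1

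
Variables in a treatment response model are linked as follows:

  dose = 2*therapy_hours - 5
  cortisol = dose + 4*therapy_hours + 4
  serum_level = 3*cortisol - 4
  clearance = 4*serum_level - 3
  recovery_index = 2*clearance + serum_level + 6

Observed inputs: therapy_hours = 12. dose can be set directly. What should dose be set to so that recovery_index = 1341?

Intervening on dose fixes its value directly, overriding its dependence on therapy_hours.
Substituting into the cortisol equation gives cortisol = dose + 52.
Substituting into the serum_level equation gives serum_level = 3*dose + 152.
Substituting into the clearance equation gives clearance = 12*dose + 605.
So recovery_index = 27*dose + 1368.
Solve 27*dose + 1368 = 1341: dose = (1341 - 1368) / 27 = -1.

dose = -1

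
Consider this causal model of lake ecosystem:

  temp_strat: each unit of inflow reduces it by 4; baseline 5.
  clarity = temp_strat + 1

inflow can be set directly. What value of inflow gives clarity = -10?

inflow = 4

Substituting into the clarity equation gives clarity = -4*inflow + 6.
Solve -4*inflow + 6 = -10: inflow = (-10 - 6) / -4 = 4.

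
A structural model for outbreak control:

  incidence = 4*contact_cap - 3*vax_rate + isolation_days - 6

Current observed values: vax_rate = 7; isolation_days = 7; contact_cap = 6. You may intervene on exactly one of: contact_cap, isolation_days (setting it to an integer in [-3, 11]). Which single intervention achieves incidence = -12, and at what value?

set contact_cap = 2

Intervening on contact_cap: with other inputs at their observed values, incidence = 4*contact_cap - 20. Solving for -12 gives contact_cap = 2, within [-3, 11].
Intervening on isolation_days: incidence = isolation_days - 3. Reaching -12 requires isolation_days = -9, outside [-3, 11].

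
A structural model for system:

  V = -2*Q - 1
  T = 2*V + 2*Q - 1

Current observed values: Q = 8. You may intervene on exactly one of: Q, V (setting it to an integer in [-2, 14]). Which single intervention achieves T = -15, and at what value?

Intervening on Q: with other inputs at their observed values, T = -2*Q - 3. Solving for -15 gives Q = 6, within [-2, 14].
Intervening on V: T = 2*V + 15. Reaching -15 requires V = -15, outside [-2, 14].

set Q = 6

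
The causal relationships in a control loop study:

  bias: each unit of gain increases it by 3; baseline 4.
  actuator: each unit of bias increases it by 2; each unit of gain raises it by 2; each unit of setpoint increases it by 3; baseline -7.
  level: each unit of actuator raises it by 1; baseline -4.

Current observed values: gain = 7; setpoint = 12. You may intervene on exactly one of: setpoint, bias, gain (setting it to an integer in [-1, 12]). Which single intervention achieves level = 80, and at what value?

Intervening on setpoint: with other inputs at their observed values, level = 3*setpoint + 53. Solving for 80 gives setpoint = 9, within [-1, 12].
Intervening on bias: level = 2*bias + 39. Reaching 80 requires bias = 41/2, not an integer.
Intervening on gain: level = 8*gain + 33. Reaching 80 requires gain = 47/8, not an integer.

set setpoint = 9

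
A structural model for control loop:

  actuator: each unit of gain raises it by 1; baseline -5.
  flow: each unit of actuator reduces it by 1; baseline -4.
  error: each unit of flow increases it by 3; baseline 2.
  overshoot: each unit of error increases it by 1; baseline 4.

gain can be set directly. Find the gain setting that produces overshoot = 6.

gain = 1

Substituting into the flow equation gives flow = -gain + 1.
Substituting into the error equation gives error = -3*gain + 5.
So overshoot = -3*gain + 9.
Solve -3*gain + 9 = 6: gain = (6 - 9) / -3 = 1.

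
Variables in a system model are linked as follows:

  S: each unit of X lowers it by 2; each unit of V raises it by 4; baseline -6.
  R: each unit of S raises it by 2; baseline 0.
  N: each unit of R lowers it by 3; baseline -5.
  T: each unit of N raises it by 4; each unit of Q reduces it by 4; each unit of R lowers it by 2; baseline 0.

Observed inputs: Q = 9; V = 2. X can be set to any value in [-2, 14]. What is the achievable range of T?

-224 to 672

Substituting into the S equation gives S = -2*X + 2.
So R = -4*X + 4.
Substituting into the N equation gives N = 12*X - 17.
So T = 56*X - 112.
Linear in X, so extremes are at the endpoints: X = -2 gives T = -224; X = 14 gives T = 672.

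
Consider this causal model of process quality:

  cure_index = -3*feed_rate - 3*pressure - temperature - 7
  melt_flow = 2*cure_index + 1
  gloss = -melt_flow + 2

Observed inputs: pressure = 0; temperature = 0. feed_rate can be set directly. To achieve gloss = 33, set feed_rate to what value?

Substituting into the cure_index equation gives cure_index = -3*feed_rate - 7.
So melt_flow = -6*feed_rate - 13.
Substituting into the gloss equation gives gloss = 6*feed_rate + 15.
Solve 6*feed_rate + 15 = 33: feed_rate = (33 - 15) / 6 = 3.

feed_rate = 3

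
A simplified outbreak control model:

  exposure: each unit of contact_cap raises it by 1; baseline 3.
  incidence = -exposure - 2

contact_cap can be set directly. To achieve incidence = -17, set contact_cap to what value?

Substituting into the incidence equation gives incidence = -contact_cap - 5.
Solve -contact_cap - 5 = -17: contact_cap = (-17 + 5) / -1 = 12.

contact_cap = 12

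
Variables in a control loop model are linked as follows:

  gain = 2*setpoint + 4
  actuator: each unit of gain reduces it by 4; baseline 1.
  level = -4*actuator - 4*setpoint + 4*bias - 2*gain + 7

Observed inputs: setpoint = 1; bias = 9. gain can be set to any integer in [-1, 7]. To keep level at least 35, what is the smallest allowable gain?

Intervening on gain fixes its value directly, overriding its dependence on setpoint.
Substituting into the level equation gives level = 14*gain + 35.
Require 14*gain + 35 ≥ 35, so gain ≥ 0.
The smallest integer in [-1, 7] satisfying this is 0.

gain = 0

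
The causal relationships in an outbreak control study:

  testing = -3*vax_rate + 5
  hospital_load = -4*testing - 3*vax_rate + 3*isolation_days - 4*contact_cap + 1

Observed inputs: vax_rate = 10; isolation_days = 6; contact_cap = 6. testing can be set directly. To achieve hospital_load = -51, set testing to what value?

Intervening on testing fixes its value directly, overriding its dependence on vax_rate.
Substituting into the hospital_load equation gives hospital_load = -4*testing - 35.
Solve -4*testing - 35 = -51: testing = (-51 + 35) / -4 = 4.

testing = 4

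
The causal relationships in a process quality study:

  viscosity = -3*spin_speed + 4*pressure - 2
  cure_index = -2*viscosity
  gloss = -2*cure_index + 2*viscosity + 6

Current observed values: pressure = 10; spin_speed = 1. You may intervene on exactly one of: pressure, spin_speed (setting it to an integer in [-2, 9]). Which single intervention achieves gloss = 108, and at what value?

Intervening on pressure: gloss = 24*pressure - 24. Reaching 108 requires pressure = 11/2, not an integer.
Intervening on spin_speed: with other inputs at their observed values, gloss = -18*spin_speed + 234. Solving for 108 gives spin_speed = 7, within [-2, 9].

set spin_speed = 7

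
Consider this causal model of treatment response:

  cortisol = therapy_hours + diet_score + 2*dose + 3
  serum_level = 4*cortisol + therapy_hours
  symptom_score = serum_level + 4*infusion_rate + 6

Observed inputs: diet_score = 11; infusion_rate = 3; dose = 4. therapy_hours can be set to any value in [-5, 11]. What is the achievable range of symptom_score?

Substituting into the cortisol equation gives cortisol = therapy_hours + 22.
Substituting into the serum_level equation gives serum_level = 5*therapy_hours + 88.
Substituting into the symptom_score equation gives symptom_score = 5*therapy_hours + 106.
Linear in therapy_hours, so extremes are at the endpoints: therapy_hours = -5 gives symptom_score = 81; therapy_hours = 11 gives symptom_score = 161.

81 to 161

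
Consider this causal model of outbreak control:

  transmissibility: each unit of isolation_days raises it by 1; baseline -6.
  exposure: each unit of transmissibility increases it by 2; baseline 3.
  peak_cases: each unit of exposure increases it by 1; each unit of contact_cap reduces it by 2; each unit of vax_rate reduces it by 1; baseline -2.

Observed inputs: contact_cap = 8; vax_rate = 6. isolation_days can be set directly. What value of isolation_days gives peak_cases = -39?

isolation_days = -3

Substituting into the exposure equation gives exposure = 2*isolation_days - 9.
So peak_cases = 2*isolation_days - 33.
Solve 2*isolation_days - 33 = -39: isolation_days = (-39 + 33) / 2 = -3.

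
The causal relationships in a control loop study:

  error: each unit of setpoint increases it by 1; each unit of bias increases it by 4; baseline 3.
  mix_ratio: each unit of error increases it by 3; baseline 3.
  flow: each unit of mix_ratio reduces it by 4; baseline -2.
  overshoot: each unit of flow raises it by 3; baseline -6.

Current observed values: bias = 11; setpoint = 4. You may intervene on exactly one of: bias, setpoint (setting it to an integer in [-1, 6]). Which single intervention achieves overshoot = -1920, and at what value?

set setpoint = 5

Intervening on bias: overshoot = -144*bias - 300. Reaching -1920 requires bias = 45/4, not an integer.
Intervening on setpoint: with other inputs at their observed values, overshoot = -36*setpoint - 1740. Solving for -1920 gives setpoint = 5, within [-1, 6].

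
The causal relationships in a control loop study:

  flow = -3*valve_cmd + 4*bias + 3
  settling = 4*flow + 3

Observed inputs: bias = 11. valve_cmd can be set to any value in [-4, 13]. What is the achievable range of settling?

35 to 239

Substituting into the flow equation gives flow = -3*valve_cmd + 47.
This gives settling = -12*valve_cmd + 191.
Linear in valve_cmd, so extremes are at the endpoints: valve_cmd = -4 gives settling = 239; valve_cmd = 13 gives settling = 35.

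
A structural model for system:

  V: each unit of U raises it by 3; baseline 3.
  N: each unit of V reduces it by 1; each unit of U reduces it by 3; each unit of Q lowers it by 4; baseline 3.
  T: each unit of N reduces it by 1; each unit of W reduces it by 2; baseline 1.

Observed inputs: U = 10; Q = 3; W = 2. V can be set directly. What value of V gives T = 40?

V = 4

Intervening on V fixes its value directly, overriding its dependence on U.
Substituting into the N equation gives N = -V - 39.
Substituting into the T equation gives T = V + 36.
Solve V + 36 = 40: V = (40 - 36) / 1 = 4.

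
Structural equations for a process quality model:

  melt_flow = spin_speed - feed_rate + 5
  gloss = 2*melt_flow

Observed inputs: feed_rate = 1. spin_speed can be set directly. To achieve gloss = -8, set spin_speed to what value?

spin_speed = -8

Substituting into the melt_flow equation gives melt_flow = spin_speed + 4.
gloss becomes 2*spin_speed + 8.
Solve 2*spin_speed + 8 = -8: spin_speed = (-8 - 8) / 2 = -8.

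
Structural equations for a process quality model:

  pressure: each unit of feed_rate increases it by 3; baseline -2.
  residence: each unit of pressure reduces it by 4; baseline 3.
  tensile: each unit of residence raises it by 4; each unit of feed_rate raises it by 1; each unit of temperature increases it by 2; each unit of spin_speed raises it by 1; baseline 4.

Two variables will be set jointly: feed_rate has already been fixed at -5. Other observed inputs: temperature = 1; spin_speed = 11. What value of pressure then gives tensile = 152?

With feed_rate held at -5:
Intervening on pressure fixes its value directly, overriding its dependence on feed_rate.
Substituting into the tensile equation gives tensile = -16*pressure + 24.
Solve -16*pressure + 24 = 152: pressure = (152 - 24) / -16 = -8.

pressure = -8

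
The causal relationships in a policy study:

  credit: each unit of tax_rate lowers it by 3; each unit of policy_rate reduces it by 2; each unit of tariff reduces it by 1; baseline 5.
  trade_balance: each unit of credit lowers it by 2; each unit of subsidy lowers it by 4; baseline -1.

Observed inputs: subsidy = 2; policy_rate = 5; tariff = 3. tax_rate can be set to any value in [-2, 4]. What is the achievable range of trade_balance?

Substituting into the credit equation gives credit = -3*tax_rate - 8.
This gives trade_balance = 6*tax_rate + 7.
Linear in tax_rate, so extremes are at the endpoints: tax_rate = -2 gives trade_balance = -5; tax_rate = 4 gives trade_balance = 31.

-5 to 31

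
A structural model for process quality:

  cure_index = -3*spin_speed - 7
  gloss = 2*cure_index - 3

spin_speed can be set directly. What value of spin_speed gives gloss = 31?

spin_speed = -8

Substituting into the gloss equation gives gloss = -6*spin_speed - 17.
Solve -6*spin_speed - 17 = 31: spin_speed = (31 + 17) / -6 = -8.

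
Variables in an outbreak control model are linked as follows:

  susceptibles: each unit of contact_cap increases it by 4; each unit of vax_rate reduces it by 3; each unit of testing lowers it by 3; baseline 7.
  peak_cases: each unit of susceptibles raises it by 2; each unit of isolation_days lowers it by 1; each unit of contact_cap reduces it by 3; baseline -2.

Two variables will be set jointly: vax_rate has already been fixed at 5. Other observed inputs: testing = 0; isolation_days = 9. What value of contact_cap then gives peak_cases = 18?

With vax_rate held at 5:
Substituting into the susceptibles equation gives susceptibles = 4*contact_cap - 8.
This gives peak_cases = 5*contact_cap - 27.
Solve 5*contact_cap - 27 = 18: contact_cap = (18 + 27) / 5 = 9.

contact_cap = 9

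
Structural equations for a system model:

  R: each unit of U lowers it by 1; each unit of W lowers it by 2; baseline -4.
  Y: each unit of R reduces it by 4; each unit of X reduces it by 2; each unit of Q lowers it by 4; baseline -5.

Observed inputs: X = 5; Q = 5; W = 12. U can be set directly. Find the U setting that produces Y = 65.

Substituting into the R equation gives R = -U - 28.
This gives Y = 4*U + 77.
Solve 4*U + 77 = 65: U = (65 - 77) / 4 = -3.

U = -3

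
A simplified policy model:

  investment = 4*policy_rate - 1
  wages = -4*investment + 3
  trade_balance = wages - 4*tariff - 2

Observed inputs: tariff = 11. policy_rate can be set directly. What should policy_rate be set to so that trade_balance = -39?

policy_rate = 0

Substituting into the wages equation gives wages = -16*policy_rate + 7.
So trade_balance = -16*policy_rate - 39.
Solve -16*policy_rate - 39 = -39: policy_rate = (-39 + 39) / -16 = 0.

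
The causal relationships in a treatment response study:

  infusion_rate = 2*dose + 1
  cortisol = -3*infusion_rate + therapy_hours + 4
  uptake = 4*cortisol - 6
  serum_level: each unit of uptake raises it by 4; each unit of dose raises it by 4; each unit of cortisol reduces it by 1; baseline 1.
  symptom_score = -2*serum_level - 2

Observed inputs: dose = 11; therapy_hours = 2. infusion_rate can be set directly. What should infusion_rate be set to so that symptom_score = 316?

infusion_rate = 6

Intervening on infusion_rate fixes its value directly, overriding its dependence on dose.
Substituting into the cortisol equation gives cortisol = -3*infusion_rate + 6.
Substituting into the uptake equation gives uptake = -12*infusion_rate + 18.
serum_level becomes -45*infusion_rate + 111.
So symptom_score = 90*infusion_rate - 224.
Solve 90*infusion_rate - 224 = 316: infusion_rate = (316 + 224) / 90 = 6.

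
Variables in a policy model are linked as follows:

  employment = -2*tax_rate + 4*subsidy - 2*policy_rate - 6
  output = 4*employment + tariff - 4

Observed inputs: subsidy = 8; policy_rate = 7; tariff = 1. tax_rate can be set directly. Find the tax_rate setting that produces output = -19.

Substituting into the employment equation gives employment = -2*tax_rate + 12.
Substituting into the output equation gives output = -8*tax_rate + 45.
Solve -8*tax_rate + 45 = -19: tax_rate = (-19 - 45) / -8 = 8.

tax_rate = 8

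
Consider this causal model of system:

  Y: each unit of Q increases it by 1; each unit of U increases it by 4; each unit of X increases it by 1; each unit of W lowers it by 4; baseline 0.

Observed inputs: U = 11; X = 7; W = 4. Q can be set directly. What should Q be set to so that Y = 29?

Q = -6

Substituting into the Y equation gives Y = Q + 35.
Solve Q + 35 = 29: Q = (29 - 35) / 1 = -6.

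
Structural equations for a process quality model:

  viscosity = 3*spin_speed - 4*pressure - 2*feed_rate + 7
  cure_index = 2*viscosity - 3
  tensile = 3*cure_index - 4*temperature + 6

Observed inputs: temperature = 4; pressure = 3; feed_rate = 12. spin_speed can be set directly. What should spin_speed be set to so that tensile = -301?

Substituting into the viscosity equation gives viscosity = 3*spin_speed - 29.
Substituting into the cure_index equation gives cure_index = 6*spin_speed - 61.
This gives tensile = 18*spin_speed - 193.
Solve 18*spin_speed - 193 = -301: spin_speed = (-301 + 193) / 18 = -6.

spin_speed = -6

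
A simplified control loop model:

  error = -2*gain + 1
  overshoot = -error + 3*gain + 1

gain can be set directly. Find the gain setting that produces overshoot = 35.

gain = 7

Substituting into the overshoot equation gives overshoot = 5*gain.
Solve 5*gain = 35: gain = 35 / 5 = 7.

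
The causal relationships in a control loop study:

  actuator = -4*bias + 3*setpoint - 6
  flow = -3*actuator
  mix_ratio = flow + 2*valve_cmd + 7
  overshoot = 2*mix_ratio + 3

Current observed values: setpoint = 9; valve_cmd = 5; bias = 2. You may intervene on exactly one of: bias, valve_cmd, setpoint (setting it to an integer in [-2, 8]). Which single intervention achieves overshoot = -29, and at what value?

set valve_cmd = 8

Intervening on bias: overshoot = 24*bias - 89. Reaching -29 requires bias = 5/2, not an integer.
Intervening on valve_cmd: with other inputs at their observed values, overshoot = 4*valve_cmd - 61. Solving for -29 gives valve_cmd = 8, within [-2, 8].
Intervening on setpoint: overshoot = -18*setpoint + 121. Reaching -29 requires setpoint = 25/3, not an integer.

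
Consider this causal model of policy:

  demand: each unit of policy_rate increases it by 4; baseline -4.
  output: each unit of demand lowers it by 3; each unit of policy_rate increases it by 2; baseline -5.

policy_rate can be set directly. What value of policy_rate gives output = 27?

policy_rate = -2

Substituting into the output equation gives output = -10*policy_rate + 7.
Solve -10*policy_rate + 7 = 27: policy_rate = (27 - 7) / -10 = -2.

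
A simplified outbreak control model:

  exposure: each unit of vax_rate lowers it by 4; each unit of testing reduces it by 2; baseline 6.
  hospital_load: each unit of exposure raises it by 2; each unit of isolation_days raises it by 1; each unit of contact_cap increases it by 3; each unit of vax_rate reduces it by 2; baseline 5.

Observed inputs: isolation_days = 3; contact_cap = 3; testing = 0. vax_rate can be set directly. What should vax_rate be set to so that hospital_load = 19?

vax_rate = 1

Substituting into the exposure equation gives exposure = -4*vax_rate + 6.
So hospital_load = -10*vax_rate + 29.
Solve -10*vax_rate + 29 = 19: vax_rate = (19 - 29) / -10 = 1.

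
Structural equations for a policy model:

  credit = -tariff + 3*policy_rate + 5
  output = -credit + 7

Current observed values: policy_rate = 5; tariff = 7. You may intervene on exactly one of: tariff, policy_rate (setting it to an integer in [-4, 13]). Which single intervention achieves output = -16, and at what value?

Intervening on tariff: with other inputs at their observed values, output = tariff - 13. Solving for -16 gives tariff = -3, within [-4, 13].
Intervening on policy_rate: output = -3*policy_rate + 9. Reaching -16 requires policy_rate = 25/3, not an integer.

set tariff = -3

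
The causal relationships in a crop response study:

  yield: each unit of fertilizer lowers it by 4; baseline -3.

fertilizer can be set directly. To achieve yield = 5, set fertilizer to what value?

Solve -4*fertilizer - 3 = 5: fertilizer = (5 + 3) / -4 = -2.

fertilizer = -2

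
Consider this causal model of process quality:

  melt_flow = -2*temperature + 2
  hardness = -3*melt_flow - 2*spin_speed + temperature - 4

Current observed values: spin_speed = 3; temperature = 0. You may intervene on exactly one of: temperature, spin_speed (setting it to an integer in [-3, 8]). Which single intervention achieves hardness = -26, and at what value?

Intervening on temperature: hardness = 7*temperature - 16. Reaching -26 requires temperature = -10/7, not an integer.
Intervening on spin_speed: with other inputs at their observed values, hardness = -2*spin_speed - 10. Solving for -26 gives spin_speed = 8, within [-3, 8].

set spin_speed = 8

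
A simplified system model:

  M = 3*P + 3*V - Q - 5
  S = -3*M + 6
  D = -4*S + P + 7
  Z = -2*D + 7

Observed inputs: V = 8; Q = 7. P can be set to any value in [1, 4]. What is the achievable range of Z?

-543 to -321

Substituting into the M equation gives M = 3*P + 12.
This gives S = -9*P - 30.
Substituting into the D equation gives D = 37*P + 127.
Substituting into the Z equation gives Z = -74*P - 247.
Linear in P, so extremes are at the endpoints: P = 1 gives Z = -321; P = 4 gives Z = -543.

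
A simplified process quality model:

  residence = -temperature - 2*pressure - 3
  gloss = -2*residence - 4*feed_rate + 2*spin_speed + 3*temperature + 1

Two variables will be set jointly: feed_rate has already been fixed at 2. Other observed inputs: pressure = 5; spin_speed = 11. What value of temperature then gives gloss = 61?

With feed_rate held at 2:
Substituting into the residence equation gives residence = -temperature - 13.
This gives gloss = 5*temperature + 41.
Solve 5*temperature + 41 = 61: temperature = (61 - 41) / 5 = 4.

temperature = 4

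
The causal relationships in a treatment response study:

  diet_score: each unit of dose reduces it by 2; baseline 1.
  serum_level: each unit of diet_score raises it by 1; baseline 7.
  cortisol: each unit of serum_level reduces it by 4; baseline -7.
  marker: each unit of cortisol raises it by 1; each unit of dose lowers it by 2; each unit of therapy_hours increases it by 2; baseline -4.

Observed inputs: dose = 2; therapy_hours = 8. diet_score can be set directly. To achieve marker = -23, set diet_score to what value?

diet_score = -1

Intervening on diet_score fixes its value directly, overriding its dependence on dose.
Substituting into the cortisol equation gives cortisol = -4*diet_score - 35.
Substituting into the marker equation gives marker = -4*diet_score - 27.
Solve -4*diet_score - 27 = -23: diet_score = (-23 + 27) / -4 = -1.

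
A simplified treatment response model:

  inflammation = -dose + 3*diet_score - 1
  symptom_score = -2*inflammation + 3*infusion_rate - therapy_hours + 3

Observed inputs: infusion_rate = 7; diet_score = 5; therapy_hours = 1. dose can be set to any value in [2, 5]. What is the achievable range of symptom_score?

-1 to 5

Substituting into the inflammation equation gives inflammation = -dose + 14.
So symptom_score = 2*dose - 5.
Linear in dose, so extremes are at the endpoints: dose = 2 gives symptom_score = -1; dose = 5 gives symptom_score = 5.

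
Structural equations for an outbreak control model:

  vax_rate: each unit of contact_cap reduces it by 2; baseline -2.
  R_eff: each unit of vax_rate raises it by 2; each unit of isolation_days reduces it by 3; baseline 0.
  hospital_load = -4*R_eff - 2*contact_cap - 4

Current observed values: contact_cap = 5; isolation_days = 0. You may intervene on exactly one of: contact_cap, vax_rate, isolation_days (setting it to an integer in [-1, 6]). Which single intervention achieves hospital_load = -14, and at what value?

set vax_rate = 0

Intervening on contact_cap: hospital_load = 14*contact_cap + 12. Reaching -14 requires contact_cap = -13/7, not an integer.
Intervening on vax_rate: with other inputs at their observed values, hospital_load = -8*vax_rate - 14. Solving for -14 gives vax_rate = 0, within [-1, 6].
Intervening on isolation_days: hospital_load = 12*isolation_days + 82. Reaching -14 requires isolation_days = -8, outside [-1, 6].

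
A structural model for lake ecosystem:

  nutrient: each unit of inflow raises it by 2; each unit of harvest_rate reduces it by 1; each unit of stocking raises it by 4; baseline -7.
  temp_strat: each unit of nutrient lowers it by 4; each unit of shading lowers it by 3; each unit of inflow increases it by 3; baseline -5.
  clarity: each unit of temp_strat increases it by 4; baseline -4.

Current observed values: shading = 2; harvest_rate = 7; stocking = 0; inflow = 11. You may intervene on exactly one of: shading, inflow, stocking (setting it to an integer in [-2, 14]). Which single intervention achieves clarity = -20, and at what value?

Intervening on shading: with other inputs at their observed values, clarity = -12*shading - 20. Solving for -20 gives shading = 0, within [-2, 14].
Intervening on inflow: clarity = -20*inflow + 176. Reaching -20 requires inflow = 49/5, not an integer.
Intervening on stocking: clarity = -64*stocking - 44. Reaching -20 requires stocking = -3/8, not an integer.

set shading = 0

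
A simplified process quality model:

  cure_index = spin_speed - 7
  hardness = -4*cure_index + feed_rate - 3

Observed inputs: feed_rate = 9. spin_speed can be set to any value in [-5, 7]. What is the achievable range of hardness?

Substituting into the hardness equation gives hardness = -4*spin_speed + 34.
Linear in spin_speed, so extremes are at the endpoints: spin_speed = -5 gives hardness = 54; spin_speed = 7 gives hardness = 6.

6 to 54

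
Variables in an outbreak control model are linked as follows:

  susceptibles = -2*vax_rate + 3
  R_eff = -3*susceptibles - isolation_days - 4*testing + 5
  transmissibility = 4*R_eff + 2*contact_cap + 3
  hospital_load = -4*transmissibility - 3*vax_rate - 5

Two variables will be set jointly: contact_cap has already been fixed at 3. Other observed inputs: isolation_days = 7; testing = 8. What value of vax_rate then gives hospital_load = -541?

vax_rate = 12

With contact_cap held at 3:
Substituting into the R_eff equation gives R_eff = 6*vax_rate - 43.
This gives transmissibility = 24*vax_rate - 163.
Substituting into the hospital_load equation gives hospital_load = -99*vax_rate + 647.
Solve -99*vax_rate + 647 = -541: vax_rate = (-541 - 647) / -99 = 12.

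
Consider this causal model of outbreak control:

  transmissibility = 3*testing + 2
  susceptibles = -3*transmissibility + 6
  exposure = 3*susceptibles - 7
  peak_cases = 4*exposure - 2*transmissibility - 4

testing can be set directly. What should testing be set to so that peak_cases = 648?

Substituting into the susceptibles equation gives susceptibles = -9*testing.
This gives exposure = -27*testing - 7.
So peak_cases = -114*testing - 36.
Solve -114*testing - 36 = 648: testing = (648 + 36) / -114 = -6.

testing = -6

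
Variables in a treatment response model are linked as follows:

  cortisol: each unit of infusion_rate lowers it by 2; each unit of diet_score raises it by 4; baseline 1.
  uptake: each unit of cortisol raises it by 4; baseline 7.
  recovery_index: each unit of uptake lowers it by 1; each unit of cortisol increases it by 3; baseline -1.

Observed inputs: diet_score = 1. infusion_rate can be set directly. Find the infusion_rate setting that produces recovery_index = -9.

infusion_rate = 2

Substituting into the cortisol equation gives cortisol = -2*infusion_rate + 5.
Substituting into the uptake equation gives uptake = -8*infusion_rate + 27.
Substituting into the recovery_index equation gives recovery_index = 2*infusion_rate - 13.
Solve 2*infusion_rate - 13 = -9: infusion_rate = (-9 + 13) / 2 = 2.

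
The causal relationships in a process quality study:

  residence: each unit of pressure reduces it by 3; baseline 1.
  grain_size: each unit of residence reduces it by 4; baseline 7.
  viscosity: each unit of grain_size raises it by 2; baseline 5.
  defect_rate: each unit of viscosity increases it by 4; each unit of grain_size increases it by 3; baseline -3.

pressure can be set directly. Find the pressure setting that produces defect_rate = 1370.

Substituting into the grain_size equation gives grain_size = 12*pressure + 3.
So viscosity = 24*pressure + 11.
defect_rate becomes 132*pressure + 50.
Solve 132*pressure + 50 = 1370: pressure = (1370 - 50) / 132 = 10.

pressure = 10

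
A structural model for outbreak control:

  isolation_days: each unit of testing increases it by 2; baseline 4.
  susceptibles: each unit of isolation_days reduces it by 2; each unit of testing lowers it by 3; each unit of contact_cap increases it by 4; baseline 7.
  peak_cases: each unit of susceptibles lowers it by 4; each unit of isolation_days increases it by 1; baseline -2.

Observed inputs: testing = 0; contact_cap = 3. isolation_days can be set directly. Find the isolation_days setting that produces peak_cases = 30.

isolation_days = 12

Intervening on isolation_days fixes its value directly, overriding its dependence on testing.
Substituting into the susceptibles equation gives susceptibles = -2*isolation_days + 19.
Substituting into the peak_cases equation gives peak_cases = 9*isolation_days - 78.
Solve 9*isolation_days - 78 = 30: isolation_days = (30 + 78) / 9 = 12.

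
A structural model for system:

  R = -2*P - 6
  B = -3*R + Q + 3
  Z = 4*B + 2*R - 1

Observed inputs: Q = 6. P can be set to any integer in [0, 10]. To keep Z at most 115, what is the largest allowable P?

Substituting into the B equation gives B = 6*P + 27.
Substituting into the Z equation gives Z = 20*P + 95.
Require 20*P + 95 ≤ 115, so P ≤ 1.
The largest integer in [0, 10] satisfying this is 1.

P = 1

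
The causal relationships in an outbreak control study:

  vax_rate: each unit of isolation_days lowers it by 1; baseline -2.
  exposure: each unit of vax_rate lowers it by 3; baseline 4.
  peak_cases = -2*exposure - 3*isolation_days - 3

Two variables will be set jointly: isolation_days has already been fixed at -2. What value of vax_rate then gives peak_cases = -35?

vax_rate = -5

With isolation_days held at -2:
Intervening on vax_rate fixes its value directly, overriding its dependence on isolation_days.
Substituting into the peak_cases equation gives peak_cases = 6*vax_rate - 5.
Solve 6*vax_rate - 5 = -35: vax_rate = (-35 + 5) / 6 = -5.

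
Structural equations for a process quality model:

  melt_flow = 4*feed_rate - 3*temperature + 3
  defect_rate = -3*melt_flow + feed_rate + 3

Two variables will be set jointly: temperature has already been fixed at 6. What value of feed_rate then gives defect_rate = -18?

With temperature held at 6:
Substituting into the melt_flow equation gives melt_flow = 4*feed_rate - 15.
Substituting into the defect_rate equation gives defect_rate = -11*feed_rate + 48.
Solve -11*feed_rate + 48 = -18: feed_rate = (-18 - 48) / -11 = 6.

feed_rate = 6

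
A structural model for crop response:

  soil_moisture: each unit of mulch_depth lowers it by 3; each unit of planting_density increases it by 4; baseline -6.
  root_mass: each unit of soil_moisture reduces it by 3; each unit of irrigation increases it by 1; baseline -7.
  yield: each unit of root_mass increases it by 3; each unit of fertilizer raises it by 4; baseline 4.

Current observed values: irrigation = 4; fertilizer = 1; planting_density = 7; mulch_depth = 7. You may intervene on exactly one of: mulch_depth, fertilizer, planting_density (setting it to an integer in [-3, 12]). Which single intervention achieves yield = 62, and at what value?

Intervening on mulch_depth: yield = 27*mulch_depth - 199. Reaching 62 requires mulch_depth = 29/3, not an integer.
Intervening on fertilizer: yield = 4*fertilizer - 14. Reaching 62 requires fertilizer = 19, outside [-3, 12].
Intervening on planting_density: with other inputs at their observed values, yield = -36*planting_density + 242. Solving for 62 gives planting_density = 5, within [-3, 12].

set planting_density = 5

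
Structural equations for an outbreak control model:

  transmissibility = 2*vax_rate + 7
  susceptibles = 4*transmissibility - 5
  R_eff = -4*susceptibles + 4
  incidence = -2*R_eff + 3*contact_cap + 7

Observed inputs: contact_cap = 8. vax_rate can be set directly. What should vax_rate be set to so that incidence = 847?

Substituting into the susceptibles equation gives susceptibles = 8*vax_rate + 23.
This gives R_eff = -32*vax_rate - 88.
Substituting into the incidence equation gives incidence = 64*vax_rate + 207.
Solve 64*vax_rate + 207 = 847: vax_rate = (847 - 207) / 64 = 10.

vax_rate = 10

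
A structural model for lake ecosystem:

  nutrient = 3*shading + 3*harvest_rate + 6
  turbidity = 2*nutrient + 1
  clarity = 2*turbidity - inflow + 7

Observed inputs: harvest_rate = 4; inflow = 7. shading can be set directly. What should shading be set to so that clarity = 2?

Substituting into the nutrient equation gives nutrient = 3*shading + 18.
This gives turbidity = 6*shading + 37.
Substituting into the clarity equation gives clarity = 12*shading + 74.
Solve 12*shading + 74 = 2: shading = (2 - 74) / 12 = -6.

shading = -6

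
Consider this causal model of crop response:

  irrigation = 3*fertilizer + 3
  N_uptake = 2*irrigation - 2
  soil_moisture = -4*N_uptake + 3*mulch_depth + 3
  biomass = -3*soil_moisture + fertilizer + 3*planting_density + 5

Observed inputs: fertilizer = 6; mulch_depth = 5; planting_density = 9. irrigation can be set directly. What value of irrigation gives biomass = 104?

Intervening on irrigation fixes its value directly, overriding its dependence on fertilizer.
Substituting into the soil_moisture equation gives soil_moisture = -8*irrigation + 26.
Substituting into the biomass equation gives biomass = 24*irrigation - 40.
Solve 24*irrigation - 40 = 104: irrigation = (104 + 40) / 24 = 6.

irrigation = 6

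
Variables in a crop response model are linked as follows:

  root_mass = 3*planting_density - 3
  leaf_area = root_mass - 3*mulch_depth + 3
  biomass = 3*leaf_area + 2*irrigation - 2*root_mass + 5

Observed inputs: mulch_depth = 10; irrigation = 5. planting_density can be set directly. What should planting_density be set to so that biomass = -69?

Substituting into the leaf_area equation gives leaf_area = 3*planting_density - 30.
biomass becomes 3*planting_density - 69.
Solve 3*planting_density - 69 = -69: planting_density = (-69 + 69) / 3 = 0.

planting_density = 0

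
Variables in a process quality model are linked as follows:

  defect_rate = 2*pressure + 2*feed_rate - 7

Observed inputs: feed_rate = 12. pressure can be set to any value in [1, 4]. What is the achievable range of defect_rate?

19 to 25

Substituting into the defect_rate equation gives defect_rate = 2*pressure + 17.
Linear in pressure, so extremes are at the endpoints: pressure = 1 gives defect_rate = 19; pressure = 4 gives defect_rate = 25.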